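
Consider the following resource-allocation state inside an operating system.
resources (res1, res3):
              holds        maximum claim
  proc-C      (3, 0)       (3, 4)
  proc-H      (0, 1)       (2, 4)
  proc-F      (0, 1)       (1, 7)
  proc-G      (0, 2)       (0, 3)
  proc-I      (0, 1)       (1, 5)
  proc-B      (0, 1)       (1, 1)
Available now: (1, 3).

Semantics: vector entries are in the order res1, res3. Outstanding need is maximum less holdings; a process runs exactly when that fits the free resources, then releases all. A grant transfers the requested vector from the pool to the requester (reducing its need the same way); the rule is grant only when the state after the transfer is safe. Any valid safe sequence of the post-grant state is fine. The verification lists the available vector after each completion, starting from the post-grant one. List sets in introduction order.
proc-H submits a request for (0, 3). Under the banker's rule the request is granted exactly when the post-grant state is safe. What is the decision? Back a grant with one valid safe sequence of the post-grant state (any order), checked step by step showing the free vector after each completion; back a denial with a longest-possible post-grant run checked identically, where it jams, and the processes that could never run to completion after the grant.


DENY — the pretend-granted state is unsafe.
Key observation: after proc-B, proc-G the pool peaks at (1, 3), and each blocked process is short somewhere: proc-C on res3; proc-H on res1; proc-F on res3; proc-I on res3.
After a pretend grant, a maximal execution: proc-B, proc-G — then nothing else fits. Verifying each step:
  pool = (1, 0)
  proc-B needs (1, 0) <= (1, 0) -> finishes; pool += (0, 1) = (1, 1)
  proc-G needs (0, 1) <= (1, 1) -> finishes; pool += (0, 2) = (1, 3)
  blocked: proc-C wants (0, 4), pool (1, 3) — not enough res3
  blocked: proc-H wants (2, 0), pool (1, 3) — not enough res1
  blocked: proc-F wants (1, 6), pool (1, 3) — not enough res3
  blocked: proc-I wants (1, 4), pool (1, 3) — not enough res3
Post-grant, the permanently blocked set is proc-C, proc-H, proc-F and proc-I.


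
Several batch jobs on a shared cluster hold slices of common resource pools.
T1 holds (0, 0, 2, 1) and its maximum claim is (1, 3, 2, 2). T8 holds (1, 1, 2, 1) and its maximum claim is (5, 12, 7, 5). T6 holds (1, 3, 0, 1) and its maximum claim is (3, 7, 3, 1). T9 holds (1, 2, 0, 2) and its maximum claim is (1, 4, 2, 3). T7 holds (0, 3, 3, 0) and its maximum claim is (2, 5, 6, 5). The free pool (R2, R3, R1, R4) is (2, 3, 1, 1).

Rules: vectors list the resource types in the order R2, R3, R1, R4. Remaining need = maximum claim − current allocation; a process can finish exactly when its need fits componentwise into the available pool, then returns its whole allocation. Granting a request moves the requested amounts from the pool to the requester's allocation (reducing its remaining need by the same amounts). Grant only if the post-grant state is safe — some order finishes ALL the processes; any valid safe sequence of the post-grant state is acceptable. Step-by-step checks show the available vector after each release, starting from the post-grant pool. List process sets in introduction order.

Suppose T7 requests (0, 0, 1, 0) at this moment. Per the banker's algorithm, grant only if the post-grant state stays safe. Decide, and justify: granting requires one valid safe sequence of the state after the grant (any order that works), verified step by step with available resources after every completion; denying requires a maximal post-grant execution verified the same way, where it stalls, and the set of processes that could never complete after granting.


DENY. Granting would leave the state unsafe.
Key observation: after T1, T9 the pool peaks at (3, 5, 2, 4), and each blocked process is short somewhere: T8 on R2, R3, R1; T6 on R1; T7 on R4.
On the post-grant state, T1, T9 is a maximal run — nothing extends it. Check, step by step:
  pool = (2, 3, 0, 1)
  T1: need (1, 3, 0, 1) fits (2, 3, 0, 1); releases (0, 0, 2, 1), pool now (2, 3, 2, 2)
  T9: need (0, 2, 2, 1) fits (2, 3, 2, 2); releases (1, 2, 0, 2), pool now (3, 5, 2, 4)
  blocked: T8 wants (4, 11, 5, 4), pool (3, 5, 2, 4) — not enough R2, R3 and R1
  blocked: T6 wants (2, 4, 3, 0), pool (3, 5, 2, 4) — not enough R1
  blocked: T7 wants (2, 2, 2, 5), pool (3, 5, 2, 4) — not enough R4
Post-grant, the permanently blocked set is T8, T6 and T7.


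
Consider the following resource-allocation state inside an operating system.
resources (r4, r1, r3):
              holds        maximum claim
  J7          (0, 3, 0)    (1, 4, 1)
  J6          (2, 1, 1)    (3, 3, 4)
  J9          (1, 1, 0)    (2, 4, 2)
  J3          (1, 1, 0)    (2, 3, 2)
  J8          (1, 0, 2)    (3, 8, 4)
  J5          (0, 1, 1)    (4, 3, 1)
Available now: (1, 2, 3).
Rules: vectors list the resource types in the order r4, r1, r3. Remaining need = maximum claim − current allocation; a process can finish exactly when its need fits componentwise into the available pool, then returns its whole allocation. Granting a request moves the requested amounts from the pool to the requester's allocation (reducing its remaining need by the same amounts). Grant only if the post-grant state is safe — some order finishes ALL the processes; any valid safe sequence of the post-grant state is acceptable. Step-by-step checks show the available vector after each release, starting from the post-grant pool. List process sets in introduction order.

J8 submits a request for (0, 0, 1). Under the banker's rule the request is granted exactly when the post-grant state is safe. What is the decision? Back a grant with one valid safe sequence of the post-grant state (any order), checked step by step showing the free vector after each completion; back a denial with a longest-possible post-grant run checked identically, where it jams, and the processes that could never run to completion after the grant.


DENY. Granting would leave the state unsafe.
Key observation: after J3, J7, J9 the pool peaks at (3, 7, 2), and each blocked process is short somewhere: J6 on r3; J8 on r1; J5 on r4.
Pretend the grant happened; the run J3, J7, J9 goes as far as possible. Verifying each step:
  pool = (1, 2, 2)
  J3: need (1, 2, 2) fits (1, 2, 2); releases (1, 1, 0), pool now (2, 3, 2)
  J7: need (1, 1, 1) fits (2, 3, 2); releases (0, 3, 0), pool now (2, 6, 2)
  J9: need (1, 3, 2) fits (2, 6, 2); releases (1, 1, 0), pool now (3, 7, 2)
  J6 still needs (1, 2, 3) but only (3, 7, 2) is free — short on r3
  J8 still needs (2, 8, 1) but only (3, 7, 2) is free — short on r1
  J5 still needs (4, 2, 0) but only (3, 7, 2) is free — short on r4
Processes that could never finish after the grant: J6, J8 and J5.


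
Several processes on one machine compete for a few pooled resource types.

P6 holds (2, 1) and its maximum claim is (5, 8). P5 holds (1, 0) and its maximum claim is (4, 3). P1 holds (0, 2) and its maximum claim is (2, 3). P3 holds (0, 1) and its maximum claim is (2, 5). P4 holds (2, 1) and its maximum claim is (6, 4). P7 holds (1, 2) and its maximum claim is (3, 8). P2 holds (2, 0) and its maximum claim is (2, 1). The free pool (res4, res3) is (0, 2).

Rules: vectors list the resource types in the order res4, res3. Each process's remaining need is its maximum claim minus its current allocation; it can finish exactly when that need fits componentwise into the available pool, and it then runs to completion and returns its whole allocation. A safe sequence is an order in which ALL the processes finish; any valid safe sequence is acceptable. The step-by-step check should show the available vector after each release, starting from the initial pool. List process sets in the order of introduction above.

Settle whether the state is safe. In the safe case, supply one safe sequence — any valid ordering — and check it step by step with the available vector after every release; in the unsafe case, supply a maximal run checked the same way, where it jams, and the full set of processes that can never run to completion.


UNSAFE — no complete ordering exists.
Key observation: after P2, P1, P3 the pool peaks at (2, 5), and each blocked process is short somewhere: P6 on res4, res3; P5 on res4; P4 on res4; P7 on res3.
Going as far as possible: P2, P1, P3; after that, nothing fits. Walking it through:
  pool = (0, 2)
  P2 needs (0, 1) <= (0, 2) -> finishes; pool += (2, 0) = (2, 2)
  P1 needs (2, 1) <= (2, 2) -> finishes; pool += (0, 2) = (2, 4)
  P3 needs (2, 4) <= (2, 4) -> finishes; pool += (0, 1) = (2, 5)
  P6 still needs (3, 7) but only (2, 5) is free — short on res4 and res3
  P5 still needs (3, 3) but only (2, 5) is free — short on res4
  P4 still needs (4, 3) but only (2, 5) is free — short on res4
  P7 still needs (2, 6) but only (2, 5) is free — short on res3
Permanently blocked: P6, P5, P4 and P7.


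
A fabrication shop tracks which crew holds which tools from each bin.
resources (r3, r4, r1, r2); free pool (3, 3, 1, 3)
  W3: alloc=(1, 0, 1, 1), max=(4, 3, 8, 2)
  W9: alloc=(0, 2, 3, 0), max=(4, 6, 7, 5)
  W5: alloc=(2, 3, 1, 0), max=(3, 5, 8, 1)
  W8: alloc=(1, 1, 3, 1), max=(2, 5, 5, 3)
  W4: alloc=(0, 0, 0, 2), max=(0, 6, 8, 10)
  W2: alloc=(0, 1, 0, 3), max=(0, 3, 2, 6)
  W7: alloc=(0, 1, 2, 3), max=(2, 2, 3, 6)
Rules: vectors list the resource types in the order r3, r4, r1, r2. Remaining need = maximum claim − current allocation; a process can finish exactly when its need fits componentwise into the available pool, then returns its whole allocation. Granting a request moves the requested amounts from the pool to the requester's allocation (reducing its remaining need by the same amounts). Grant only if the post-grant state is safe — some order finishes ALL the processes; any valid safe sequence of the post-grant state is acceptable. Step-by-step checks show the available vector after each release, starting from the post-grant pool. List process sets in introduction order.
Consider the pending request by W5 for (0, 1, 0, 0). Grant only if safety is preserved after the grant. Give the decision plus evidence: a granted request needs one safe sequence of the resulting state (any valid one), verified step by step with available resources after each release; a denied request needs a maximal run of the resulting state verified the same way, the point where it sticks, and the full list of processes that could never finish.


GRANT — the state after the grant stays safe, e.g. via W7, W2, W8, W9, W5, W4, W3.
Key observation: after the grant the pool drops to (3, 2, 1, 3), which still lets W7 finish first and unwind the rest.
Check on the post-grant state, step by step:
  pool = (3, 2, 1, 3)
  W7 needs (2, 1, 1, 3) <= (3, 2, 1, 3) -> finishes; pool += (0, 1, 2, 3) = (3, 3, 3, 6)
  W2 needs (0, 2, 2, 3) <= (3, 3, 3, 6) -> finishes; pool += (0, 1, 0, 3) = (3, 4, 3, 9)
  W8 needs (1, 4, 2, 2) <= (3, 4, 3, 9) -> finishes; pool += (1, 1, 3, 1) = (4, 5, 6, 10)
  W9 needs (4, 4, 4, 5) <= (4, 5, 6, 10) -> finishes; pool += (0, 2, 3, 0) = (4, 7, 9, 10)
  W5 needs (1, 1, 7, 1) <= (4, 7, 9, 10) -> finishes; pool += (2, 4, 1, 0) = (6, 11, 10, 10)
  W4 needs (0, 6, 8, 8) <= (6, 11, 10, 10) -> finishes; pool += (0, 0, 0, 2) = (6, 11, 10, 12)
  W3 needs (3, 3, 7, 1) <= (6, 11, 10, 12) -> finishes; pool += (1, 0, 1, 1) = (7, 11, 11, 13)


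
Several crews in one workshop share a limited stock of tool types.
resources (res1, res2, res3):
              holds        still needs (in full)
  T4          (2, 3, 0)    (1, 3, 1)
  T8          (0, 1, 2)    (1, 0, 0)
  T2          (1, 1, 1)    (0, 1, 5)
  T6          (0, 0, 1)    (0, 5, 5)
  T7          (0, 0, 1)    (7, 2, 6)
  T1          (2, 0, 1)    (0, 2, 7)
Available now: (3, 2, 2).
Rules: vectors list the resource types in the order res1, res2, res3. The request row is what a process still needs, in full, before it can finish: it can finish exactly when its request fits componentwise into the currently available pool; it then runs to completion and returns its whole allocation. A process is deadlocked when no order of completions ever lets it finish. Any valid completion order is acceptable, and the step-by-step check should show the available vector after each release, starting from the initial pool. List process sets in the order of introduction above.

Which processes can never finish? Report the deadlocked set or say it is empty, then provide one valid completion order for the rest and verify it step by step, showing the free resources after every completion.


Deadlocked: T2, T6, T7 and T1.
Key observation: after T8, T4 complete, (5, 6, 4) is the best the pool ever gets, yet each leftover process wants more res3.
A valid finishing order for the others: T8, T4. Step-by-step check:
  pool = (3, 2, 2)
  T8: need (1, 0, 0) fits (3, 2, 2); releases (0, 1, 2), pool now (3, 3, 4)
  T4: need (1, 3, 1) fits (3, 3, 4); releases (2, 3, 0), pool now (5, 6, 4)
The blocked processes can never fit:
  blocked: T2 wants (0, 1, 5), pool (5, 6, 4) — not enough res3
  blocked: T6 wants (0, 5, 5), pool (5, 6, 4) — not enough res3
  blocked: T7 wants (7, 2, 6), pool (5, 6, 4) — not enough res1 and res3
  blocked: T1 wants (0, 2, 7), pool (5, 6, 4) — not enough res3


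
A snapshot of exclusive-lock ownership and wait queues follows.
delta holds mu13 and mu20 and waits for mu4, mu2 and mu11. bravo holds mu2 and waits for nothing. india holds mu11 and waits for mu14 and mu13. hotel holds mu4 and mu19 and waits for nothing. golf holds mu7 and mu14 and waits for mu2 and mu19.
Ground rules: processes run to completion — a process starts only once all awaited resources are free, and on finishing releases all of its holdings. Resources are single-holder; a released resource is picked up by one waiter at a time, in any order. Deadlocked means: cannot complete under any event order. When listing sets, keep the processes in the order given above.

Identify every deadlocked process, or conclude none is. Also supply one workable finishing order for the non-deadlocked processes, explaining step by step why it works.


Deadlocked set: delta and india.
Key observation: the cycle delta -> india -> delta can never break — each member waits on the next; no other process is dragged down with it.
A valid finishing order for the others: bravo, hotel, golf.
Check, step by step:
  run bravo (it waits on nothing); releases mu2
  run hotel (it waits on nothing); releases mu4 and mu19
  run golf (all its waits — mu2 and mu19 — are resolved); releases mu7 and mu14


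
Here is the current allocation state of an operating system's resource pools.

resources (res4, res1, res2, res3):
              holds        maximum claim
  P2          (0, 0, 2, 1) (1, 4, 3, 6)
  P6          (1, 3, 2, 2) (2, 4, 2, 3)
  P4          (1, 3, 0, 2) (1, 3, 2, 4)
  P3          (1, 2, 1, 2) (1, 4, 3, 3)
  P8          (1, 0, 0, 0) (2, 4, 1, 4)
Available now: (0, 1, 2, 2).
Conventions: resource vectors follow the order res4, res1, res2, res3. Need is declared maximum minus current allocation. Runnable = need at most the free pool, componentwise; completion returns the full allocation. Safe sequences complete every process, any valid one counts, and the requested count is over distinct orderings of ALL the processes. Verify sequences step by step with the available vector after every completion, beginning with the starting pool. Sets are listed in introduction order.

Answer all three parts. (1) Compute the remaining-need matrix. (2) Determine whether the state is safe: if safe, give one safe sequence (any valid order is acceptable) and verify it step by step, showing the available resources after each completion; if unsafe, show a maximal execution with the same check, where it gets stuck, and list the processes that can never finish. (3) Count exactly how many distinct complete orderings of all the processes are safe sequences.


(1) Remaining need (order res4, res1, res2, res3):
  P2: (1, 4, 1, 5)
  P6: (1, 1, 0, 1)
  P4: (0, 0, 2, 2)
  P3: (0, 2, 2, 1)
  P8: (1, 4, 1, 4)
(2) SAFE, for example via the order P4, P6, P8, P2, P3.
Key observation: reading the order forward, P4 is the first process whose need (0, 0, 2, 2) meets the free pool (0, 1, 2, 2) exactly on a resource it requests.
Step-by-step check:
  pool = (0, 1, 2, 2)
  P4 needs (0, 0, 2, 2) <= (0, 1, 2, 2) -> finishes; pool += (1, 3, 0, 2) = (1, 4, 2, 4)
  P6 needs (1, 1, 0, 1) <= (1, 4, 2, 4) -> finishes; pool += (1, 3, 2, 2) = (2, 7, 4, 6)
  P8 needs (1, 4, 1, 4) <= (2, 7, 4, 6) -> finishes; pool += (1, 0, 0, 0) = (3, 7, 4, 6)
  P2 needs (1, 4, 1, 5) <= (3, 7, 4, 6) -> finishes; pool += (0, 0, 2, 1) = (3, 7, 6, 7)
  P3 needs (0, 2, 2, 1) <= (3, 7, 6, 7) -> finishes; pool += (1, 2, 1, 2) = (4, 9, 7, 9)
(3) The exact count: 16 of the possible complete orderings are safe sequences.


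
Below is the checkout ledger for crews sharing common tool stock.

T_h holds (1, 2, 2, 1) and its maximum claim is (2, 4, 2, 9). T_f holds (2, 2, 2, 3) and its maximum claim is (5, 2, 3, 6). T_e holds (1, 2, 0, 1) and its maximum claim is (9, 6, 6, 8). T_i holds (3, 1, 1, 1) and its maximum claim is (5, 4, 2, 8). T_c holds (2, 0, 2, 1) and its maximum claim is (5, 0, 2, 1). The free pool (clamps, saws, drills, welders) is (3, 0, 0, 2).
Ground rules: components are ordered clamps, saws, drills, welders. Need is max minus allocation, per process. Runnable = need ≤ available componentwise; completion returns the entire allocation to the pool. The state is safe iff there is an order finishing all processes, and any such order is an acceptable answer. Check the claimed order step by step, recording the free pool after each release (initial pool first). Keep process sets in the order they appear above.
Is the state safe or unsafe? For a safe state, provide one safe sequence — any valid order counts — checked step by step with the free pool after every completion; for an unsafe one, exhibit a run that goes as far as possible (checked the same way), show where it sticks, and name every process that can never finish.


The state is UNSAFE.
Key observation: even finishing T_c, T_f leaves just (7, 2, 4, 6) free — too little welders for any of the remaining processes.
A maximal execution: T_c, T_f — then nothing else fits. Verifying each step:
  pool = (3, 0, 0, 2)
  T_c: need (3, 0, 0, 0) fits (3, 0, 0, 2); releases (2, 0, 2, 1), pool now (5, 0, 2, 3)
  T_f: need (3, 0, 1, 3) fits (5, 0, 2, 3); releases (2, 2, 2, 3), pool now (7, 2, 4, 6)
  T_h cannot run: need (1, 2, 0, 8) vs free (7, 2, 4, 6) (insufficient welders)
  T_e cannot run: need (8, 4, 6, 7) vs free (7, 2, 4, 6) (insufficient clamps, saws, drills and welders)
  T_i cannot run: need (2, 3, 1, 7) vs free (7, 2, 4, 6) (insufficient saws and welders)
Never able to finish: T_h, T_e and T_i.


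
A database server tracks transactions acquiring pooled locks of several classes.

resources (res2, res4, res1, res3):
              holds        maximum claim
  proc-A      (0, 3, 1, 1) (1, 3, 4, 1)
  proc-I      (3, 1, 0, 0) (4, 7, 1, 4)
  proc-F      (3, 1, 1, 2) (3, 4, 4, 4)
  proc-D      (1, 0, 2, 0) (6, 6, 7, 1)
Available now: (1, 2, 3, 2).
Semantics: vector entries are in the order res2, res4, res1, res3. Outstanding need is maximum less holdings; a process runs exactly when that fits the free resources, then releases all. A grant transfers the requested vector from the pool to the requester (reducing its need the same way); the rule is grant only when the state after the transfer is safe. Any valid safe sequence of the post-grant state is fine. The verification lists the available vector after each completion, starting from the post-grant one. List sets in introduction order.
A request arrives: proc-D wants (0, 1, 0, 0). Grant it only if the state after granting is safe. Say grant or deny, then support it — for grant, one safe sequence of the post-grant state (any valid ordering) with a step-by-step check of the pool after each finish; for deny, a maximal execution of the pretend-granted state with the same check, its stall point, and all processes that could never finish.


DENY. Granting would leave the state unsafe.
Key observation: after proc-A, proc-F the pool peaks at (4, 5, 5, 5), and each blocked process is short somewhere: proc-I on res4; proc-D on res2.
After a pretend grant, a maximal execution: proc-A, proc-F — then nothing else fits. Step-by-step check:
  pool = (1, 1, 3, 2)
  proc-A needs (1, 0, 3, 0) <= (1, 1, 3, 2) -> finishes; pool += (0, 3, 1, 1) = (1, 4, 4, 3)
  proc-F needs (0, 3, 3, 2) <= (1, 4, 4, 3) -> finishes; pool += (3, 1, 1, 2) = (4, 5, 5, 5)
  proc-I still needs (1, 6, 1, 4) but only (4, 5, 5, 5) is free — short on res4
  proc-D still needs (5, 5, 5, 1) but only (4, 5, 5, 5) is free — short on res2
Processes that could never finish after the grant: proc-I and proc-D.


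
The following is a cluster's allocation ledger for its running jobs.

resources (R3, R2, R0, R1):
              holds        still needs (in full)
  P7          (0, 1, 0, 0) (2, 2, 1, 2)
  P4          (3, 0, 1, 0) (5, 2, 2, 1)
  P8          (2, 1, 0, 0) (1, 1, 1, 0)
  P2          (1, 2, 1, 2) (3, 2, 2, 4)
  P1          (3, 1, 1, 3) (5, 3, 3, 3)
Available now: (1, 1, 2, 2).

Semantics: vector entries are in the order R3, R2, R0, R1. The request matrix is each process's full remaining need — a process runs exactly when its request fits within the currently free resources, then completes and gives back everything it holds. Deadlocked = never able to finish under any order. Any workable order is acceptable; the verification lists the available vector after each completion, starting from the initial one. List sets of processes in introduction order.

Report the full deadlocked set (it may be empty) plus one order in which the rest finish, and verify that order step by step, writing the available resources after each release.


Deadlocked: P4, P2 and P1.
Key observation: after P8, P7 the pool peaks at (3, 3, 2, 2), and each blocked process is short somewhere: P4 on R3; P2 on R1; P1 on R3, R0, R1.
The rest can finish in the order P8, P7. Check, step by step:
  pool = (1, 1, 2, 2)
  P8: need (1, 1, 1, 0) fits (1, 1, 2, 2); releases (2, 1, 0, 0), pool now (3, 2, 2, 2)
  P7: need (2, 2, 1, 2) fits (3, 2, 2, 2); releases (0, 1, 0, 0), pool now (3, 3, 2, 2)
The blocked processes can never fit:
  blocked: P4 wants (5, 2, 2, 1), pool (3, 3, 2, 2) — not enough R3
  blocked: P2 wants (3, 2, 2, 4), pool (3, 3, 2, 2) — not enough R1
  blocked: P1 wants (5, 3, 3, 3), pool (3, 3, 2, 2) — not enough R3, R0 and R1


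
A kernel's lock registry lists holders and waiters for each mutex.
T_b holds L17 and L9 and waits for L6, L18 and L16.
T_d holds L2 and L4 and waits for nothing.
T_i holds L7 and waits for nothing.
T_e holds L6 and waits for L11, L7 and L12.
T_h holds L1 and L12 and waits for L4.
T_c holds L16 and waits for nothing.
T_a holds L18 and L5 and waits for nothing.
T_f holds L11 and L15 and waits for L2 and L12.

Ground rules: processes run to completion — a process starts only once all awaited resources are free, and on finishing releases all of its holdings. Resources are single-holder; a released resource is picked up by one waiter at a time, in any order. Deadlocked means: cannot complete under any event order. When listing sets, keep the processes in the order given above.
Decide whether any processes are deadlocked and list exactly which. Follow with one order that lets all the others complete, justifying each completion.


Nothing here is deadlocked.
Key observation: all waits point, directly or indirectly, at processes that can finish, so nothing is permanently blocked.
A valid finishing order for the others: T_c, T_d, T_i, T_h, T_f, T_e, T_a, T_b.
Check, step by step:
  T_c waits on nothing -> runs at once and releases L16
  T_d waits on nothing -> runs at once and releases L2 and L4
  T_i waits on nothing -> runs at once and releases L7
  T_h: everything it awaited (L4) is free; runs, freeing L1 and L12
  T_f: everything it awaited (L2 and L12) is free; runs, freeing L11 and L15
  T_e: everything it awaited (L11, L7 and L12) is free; runs, freeing L6
  T_a waits on nothing -> runs at once and releases L18 and L5
  T_b: everything it awaited (L6, L18 and L16) is free; runs, freeing L17 and L9


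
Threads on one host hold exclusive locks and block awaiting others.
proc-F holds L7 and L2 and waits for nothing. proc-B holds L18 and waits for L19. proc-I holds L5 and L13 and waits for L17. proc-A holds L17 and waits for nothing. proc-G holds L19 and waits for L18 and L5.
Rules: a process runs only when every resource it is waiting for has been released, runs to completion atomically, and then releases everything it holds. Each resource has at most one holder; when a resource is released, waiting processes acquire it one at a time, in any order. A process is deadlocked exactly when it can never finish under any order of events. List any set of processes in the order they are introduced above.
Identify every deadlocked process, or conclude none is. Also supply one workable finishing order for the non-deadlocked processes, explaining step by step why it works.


Deadlocked set: proc-B and proc-G.
Key observation: the loop proc-B -> proc-G -> proc-B blocks itself forever; no other process is dragged down with it.
One completion order for the rest: proc-F, proc-A, proc-I.
Verifying each step:
  proc-F: no waits; runs immediately, freeing L7 and L2
  proc-A: no waits; runs immediately, freeing L17
  proc-I waits on L17 — all released -> runs and releases L5 and L13


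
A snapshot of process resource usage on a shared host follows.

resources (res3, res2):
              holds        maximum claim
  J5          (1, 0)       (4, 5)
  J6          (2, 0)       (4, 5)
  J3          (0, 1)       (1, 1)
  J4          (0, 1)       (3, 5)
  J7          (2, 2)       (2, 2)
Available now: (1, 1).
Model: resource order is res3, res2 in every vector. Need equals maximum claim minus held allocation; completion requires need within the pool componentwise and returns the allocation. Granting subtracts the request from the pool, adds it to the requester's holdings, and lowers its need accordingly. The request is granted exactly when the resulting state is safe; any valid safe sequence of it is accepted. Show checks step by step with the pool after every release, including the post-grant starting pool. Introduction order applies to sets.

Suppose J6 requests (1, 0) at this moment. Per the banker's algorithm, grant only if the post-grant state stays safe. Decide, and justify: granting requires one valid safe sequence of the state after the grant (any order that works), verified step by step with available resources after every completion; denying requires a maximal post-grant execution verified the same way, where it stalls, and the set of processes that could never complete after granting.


DENY: after the grant no complete ordering would exist.
Key observation: after J7, J3 the pool peaks at (2, 4), and each blocked process is short somewhere: J5 on res3, res2; J6 on res2; J4 on res3.
On the post-grant state, J7, J3 is a maximal run — nothing extends it. Check, step by step:
  pool = (0, 1)
  J7 needs (0, 0) <= (0, 1) -> finishes; pool += (2, 2) = (2, 3)
  J3 needs (1, 0) <= (2, 3) -> finishes; pool += (0, 1) = (2, 4)
  blocked: J5 wants (3, 5), pool (2, 4) — not enough res3 and res2
  blocked: J6 wants (1, 5), pool (2, 4) — not enough res2
  blocked: J4 wants (3, 4), pool (2, 4) — not enough res3
Had the request been granted, J5, J6 and J4 could never finish.


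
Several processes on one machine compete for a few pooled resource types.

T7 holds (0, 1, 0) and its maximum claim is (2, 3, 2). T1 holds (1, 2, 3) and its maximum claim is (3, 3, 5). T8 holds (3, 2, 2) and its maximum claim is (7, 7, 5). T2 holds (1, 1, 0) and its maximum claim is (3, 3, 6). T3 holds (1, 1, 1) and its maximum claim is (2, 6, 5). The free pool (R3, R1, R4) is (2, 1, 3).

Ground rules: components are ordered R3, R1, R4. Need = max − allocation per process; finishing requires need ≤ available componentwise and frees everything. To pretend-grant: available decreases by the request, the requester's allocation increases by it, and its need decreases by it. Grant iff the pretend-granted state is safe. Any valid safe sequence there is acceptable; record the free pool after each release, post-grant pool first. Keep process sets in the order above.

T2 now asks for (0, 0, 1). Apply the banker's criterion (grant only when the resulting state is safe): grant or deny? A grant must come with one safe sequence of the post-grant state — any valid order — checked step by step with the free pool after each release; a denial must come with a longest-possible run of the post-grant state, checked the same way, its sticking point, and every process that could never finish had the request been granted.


GRANT — the state after the grant stays safe, e.g. via T1, T2, T7, T8, T3.
Key observation: after the grant the pool drops to (2, 1, 2), which still lets T1 finish first and unwind the rest.
Verifying the post-grant state step by step:
  pool = (2, 1, 2)
  run T1 (needs (2, 1, 2), free (2, 1, 2)); after release of (1, 2, 3) the pool is (3, 3, 5)
  run T2 (needs (2, 2, 5), free (3, 3, 5)); after release of (1, 1, 1) the pool is (4, 4, 6)
  run T7 (needs (2, 2, 2), free (4, 4, 6)); after release of (0, 1, 0) the pool is (4, 5, 6)
  run T8 (needs (4, 5, 3), free (4, 5, 6)); after release of (3, 2, 2) the pool is (7, 7, 8)
  run T3 (needs (1, 5, 4), free (7, 7, 8)); after release of (1, 1, 1) the pool is (8, 8, 9)


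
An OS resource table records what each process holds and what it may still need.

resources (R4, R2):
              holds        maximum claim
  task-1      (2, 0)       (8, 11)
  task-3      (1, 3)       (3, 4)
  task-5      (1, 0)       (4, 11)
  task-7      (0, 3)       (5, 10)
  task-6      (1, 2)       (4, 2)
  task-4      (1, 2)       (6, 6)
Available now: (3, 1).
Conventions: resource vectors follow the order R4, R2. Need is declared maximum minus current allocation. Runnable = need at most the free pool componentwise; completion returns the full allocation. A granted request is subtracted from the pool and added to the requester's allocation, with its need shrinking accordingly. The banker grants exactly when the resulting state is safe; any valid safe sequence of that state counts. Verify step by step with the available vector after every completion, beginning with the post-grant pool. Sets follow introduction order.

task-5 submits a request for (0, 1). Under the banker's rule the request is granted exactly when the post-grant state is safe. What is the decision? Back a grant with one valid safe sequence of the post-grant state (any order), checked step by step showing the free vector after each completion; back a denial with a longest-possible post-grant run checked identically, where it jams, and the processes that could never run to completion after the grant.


GRANT. The post-grant state is safe; one safe sequence: task-6, task-3, task-4, task-7, task-5, task-1.
Key observation: even at the reduced pool (3, 0), task-6 fits immediately, so safety survives the grant.
Step-by-step check of the post-grant state:
  pool = (3, 0)
  task-6 needs (3, 0) <= (3, 0) -> finishes; pool += (1, 2) = (4, 2)
  task-3 needs (2, 1) <= (4, 2) -> finishes; pool += (1, 3) = (5, 5)
  task-4 needs (5, 4) <= (5, 5) -> finishes; pool += (1, 2) = (6, 7)
  task-7 needs (5, 7) <= (6, 7) -> finishes; pool += (0, 3) = (6, 10)
  task-5 needs (3, 10) <= (6, 10) -> finishes; pool += (1, 1) = (7, 11)
  task-1 needs (6, 11) <= (7, 11) -> finishes; pool += (2, 0) = (9, 11)


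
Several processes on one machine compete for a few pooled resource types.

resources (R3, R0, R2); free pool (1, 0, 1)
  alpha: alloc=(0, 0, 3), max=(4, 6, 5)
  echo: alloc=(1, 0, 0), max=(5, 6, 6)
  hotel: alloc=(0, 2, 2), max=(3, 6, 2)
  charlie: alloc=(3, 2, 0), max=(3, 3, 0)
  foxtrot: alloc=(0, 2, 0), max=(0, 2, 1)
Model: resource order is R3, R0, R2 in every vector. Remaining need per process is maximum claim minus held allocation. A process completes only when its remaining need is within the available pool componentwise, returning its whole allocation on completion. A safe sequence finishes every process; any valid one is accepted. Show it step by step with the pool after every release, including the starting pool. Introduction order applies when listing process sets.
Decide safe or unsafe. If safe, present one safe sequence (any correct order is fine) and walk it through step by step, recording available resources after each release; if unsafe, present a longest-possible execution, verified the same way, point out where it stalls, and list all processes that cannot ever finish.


SAFE — a valid safe sequence is foxtrot, charlie, hotel, alpha, echo.
Key observation: foxtrot is the earliest step where a requested resource binds exactly: need (0, 0, 1), pool (1, 0, 1) at its turn.
Step-by-step check:
  pool = (1, 0, 1)
  run foxtrot (needs (0, 0, 1), free (1, 0, 1)); after release of (0, 2, 0) the pool is (1, 2, 1)
  run charlie (needs (0, 1, 0), free (1, 2, 1)); after release of (3, 2, 0) the pool is (4, 4, 1)
  run hotel (needs (3, 4, 0), free (4, 4, 1)); after release of (0, 2, 2) the pool is (4, 6, 3)
  run alpha (needs (4, 6, 2), free (4, 6, 3)); after release of (0, 0, 3) the pool is (4, 6, 6)
  run echo (needs (4, 6, 6), free (4, 6, 6)); after release of (1, 0, 0) the pool is (5, 6, 6)


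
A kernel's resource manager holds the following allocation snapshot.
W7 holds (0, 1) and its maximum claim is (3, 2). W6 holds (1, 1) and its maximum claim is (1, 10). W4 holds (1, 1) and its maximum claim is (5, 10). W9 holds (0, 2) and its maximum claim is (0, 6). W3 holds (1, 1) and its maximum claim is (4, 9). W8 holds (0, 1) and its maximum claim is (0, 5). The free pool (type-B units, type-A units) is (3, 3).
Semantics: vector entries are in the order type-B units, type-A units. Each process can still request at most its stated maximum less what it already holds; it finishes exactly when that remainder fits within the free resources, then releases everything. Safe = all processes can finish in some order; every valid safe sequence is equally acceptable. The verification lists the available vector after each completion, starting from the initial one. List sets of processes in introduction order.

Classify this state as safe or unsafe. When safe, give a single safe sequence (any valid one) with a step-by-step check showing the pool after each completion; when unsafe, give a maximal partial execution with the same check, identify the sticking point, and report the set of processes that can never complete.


UNSAFE — no complete ordering exists.
Key observation: no order helps: past W7, W9, W8, the free pool tops out at (3, 7), below what each blocked process needs in type-A units.
The run W7, W9, W8 cannot be extended any further. Walking it through:
  pool = (3, 3)
  run W7 (needs (3, 1), free (3, 3)); after release of (0, 1) the pool is (3, 4)
  run W9 (needs (0, 4), free (3, 4)); after release of (0, 2) the pool is (3, 6)
  run W8 (needs (0, 4), free (3, 6)); after release of (0, 1) the pool is (3, 7)
  W6 still needs (0, 9) but only (3, 7) is free — short on type-A units
  W4 still needs (4, 9) but only (3, 7) is free — short on type-B units and type-A units
  W3 still needs (3, 8) but only (3, 7) is free — short on type-A units
Processes that can never finish: W6, W4 and W3.


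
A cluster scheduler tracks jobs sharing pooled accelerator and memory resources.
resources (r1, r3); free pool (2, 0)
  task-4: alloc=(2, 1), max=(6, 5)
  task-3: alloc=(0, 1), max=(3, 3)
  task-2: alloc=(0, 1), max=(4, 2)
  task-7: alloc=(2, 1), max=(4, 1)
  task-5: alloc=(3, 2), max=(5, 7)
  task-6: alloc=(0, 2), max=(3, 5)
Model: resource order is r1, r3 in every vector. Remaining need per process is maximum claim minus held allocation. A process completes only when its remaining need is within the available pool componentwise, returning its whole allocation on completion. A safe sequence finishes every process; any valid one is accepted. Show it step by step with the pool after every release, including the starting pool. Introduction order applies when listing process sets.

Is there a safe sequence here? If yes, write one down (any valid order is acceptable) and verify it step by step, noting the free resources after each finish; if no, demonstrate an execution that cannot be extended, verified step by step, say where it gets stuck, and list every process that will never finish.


SAFE, for example via the order task-7, task-2, task-3, task-6, task-5, task-4.
Key observation: task-7 is the earliest step where a requested resource binds exactly: need (2, 0), pool (2, 0) at its turn.
Verifying each step:
  pool = (2, 0)
  task-7 needs (2, 0) <= (2, 0) -> finishes; pool += (2, 1) = (4, 1)
  task-2 needs (4, 1) <= (4, 1) -> finishes; pool += (0, 1) = (4, 2)
  task-3 needs (3, 2) <= (4, 2) -> finishes; pool += (0, 1) = (4, 3)
  task-6 needs (3, 3) <= (4, 3) -> finishes; pool += (0, 2) = (4, 5)
  task-5 needs (2, 5) <= (4, 5) -> finishes; pool += (3, 2) = (7, 7)
  task-4 needs (4, 4) <= (7, 7) -> finishes; pool += (2, 1) = (9, 8)


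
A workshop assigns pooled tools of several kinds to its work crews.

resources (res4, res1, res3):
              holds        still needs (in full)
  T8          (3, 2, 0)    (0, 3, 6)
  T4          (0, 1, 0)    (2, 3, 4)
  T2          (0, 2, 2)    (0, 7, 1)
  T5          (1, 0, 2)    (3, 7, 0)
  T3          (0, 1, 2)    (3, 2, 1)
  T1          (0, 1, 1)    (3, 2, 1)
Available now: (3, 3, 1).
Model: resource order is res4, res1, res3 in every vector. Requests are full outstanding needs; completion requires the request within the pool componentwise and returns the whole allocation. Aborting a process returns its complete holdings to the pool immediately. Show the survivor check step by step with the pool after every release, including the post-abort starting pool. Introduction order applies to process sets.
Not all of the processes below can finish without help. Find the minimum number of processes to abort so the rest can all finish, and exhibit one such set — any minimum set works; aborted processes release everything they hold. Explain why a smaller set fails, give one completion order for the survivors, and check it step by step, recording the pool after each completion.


The answer: abort T8.
Key observation: aborting T8 returns (3, 2, 0), and T2 — hopeless before — runs at step 3 with the returned capacity in the pool.
No smaller set exists: with zero aborts the deadlock remains.
One survivor order: T3, T1, T2, T5, T4. Check, step by step (post-abort pool first):
  pool = (6, 5, 1)
  T3: need (3, 2, 1) fits (6, 5, 1); releases (0, 1, 2), pool now (6, 6, 3)
  T1: need (3, 2, 1) fits (6, 6, 3); releases (0, 1, 1), pool now (6, 7, 4)
  T2: need (0, 7, 1) fits (6, 7, 4); releases (0, 2, 2), pool now (6, 9, 6)
  T5: need (3, 7, 0) fits (6, 9, 6); releases (1, 0, 2), pool now (7, 9, 8)
  T4: need (2, 3, 4) fits (7, 9, 8); releases (0, 1, 0), pool now (7, 10, 8)


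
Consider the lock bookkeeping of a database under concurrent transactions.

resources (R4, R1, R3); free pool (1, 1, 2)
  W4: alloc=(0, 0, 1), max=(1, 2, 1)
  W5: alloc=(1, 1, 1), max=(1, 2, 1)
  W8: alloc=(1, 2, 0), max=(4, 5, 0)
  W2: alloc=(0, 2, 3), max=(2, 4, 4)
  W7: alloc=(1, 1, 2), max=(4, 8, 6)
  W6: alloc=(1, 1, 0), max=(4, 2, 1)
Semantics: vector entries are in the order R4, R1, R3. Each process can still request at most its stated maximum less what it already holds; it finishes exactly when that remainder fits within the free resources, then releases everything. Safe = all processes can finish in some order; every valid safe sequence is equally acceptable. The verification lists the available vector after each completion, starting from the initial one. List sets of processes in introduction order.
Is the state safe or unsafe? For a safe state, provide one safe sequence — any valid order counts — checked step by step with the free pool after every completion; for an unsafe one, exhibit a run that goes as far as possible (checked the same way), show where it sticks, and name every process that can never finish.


UNSAFE — no complete ordering exists.
Key observation: R4 is the bottleneck — with W5, W4, W2 done the pool holds (2, 4, 7), short of every remaining need.
Going as far as possible: W5, W4, W2; after that, nothing fits. Step-by-step check:
  pool = (1, 1, 2)
  W5: need (0, 1, 0) fits (1, 1, 2); releases (1, 1, 1), pool now (2, 2, 3)
  W4: need (1, 2, 0) fits (2, 2, 3); releases (0, 0, 1), pool now (2, 2, 4)
  W2: need (2, 2, 1) fits (2, 2, 4); releases (0, 2, 3), pool now (2, 4, 7)
  W8 still needs (3, 3, 0) but only (2, 4, 7) is free — short on R4
  W7 still needs (3, 7, 4) but only (2, 4, 7) is free — short on R4 and R1
  W6 still needs (3, 1, 1) but only (2, 4, 7) is free — short on R4
Processes that can never finish: W8, W7 and W6.
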